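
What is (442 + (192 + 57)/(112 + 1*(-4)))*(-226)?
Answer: -1807435/18 ≈ -1.0041e+5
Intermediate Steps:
(442 + (192 + 57)/(112 + 1*(-4)))*(-226) = (442 + 249/(112 - 4))*(-226) = (442 + 249/108)*(-226) = (442 + 249*(1/108))*(-226) = (442 + 83/36)*(-226) = (15995/36)*(-226) = -1807435/18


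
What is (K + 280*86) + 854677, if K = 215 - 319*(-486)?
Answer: 1034006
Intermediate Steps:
K = 155249 (K = 215 + 155034 = 155249)
(K + 280*86) + 854677 = (155249 + 280*86) + 854677 = (155249 + 24080) + 854677 = 179329 + 854677 = 1034006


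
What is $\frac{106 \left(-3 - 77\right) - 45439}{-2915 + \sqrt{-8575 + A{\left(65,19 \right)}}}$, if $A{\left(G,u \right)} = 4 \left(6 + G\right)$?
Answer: $\frac{52391295}{2835172} + \frac{17973 i \sqrt{8291}}{2835172} \approx 18.479 + 0.57722 i$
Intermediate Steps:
$A{\left(G,u \right)} = 24 + 4 G$
$\frac{106 \left(-3 - 77\right) - 45439}{-2915 + \sqrt{-8575 + A{\left(65,19 \right)}}} = \frac{106 \left(-3 - 77\right) - 45439}{-2915 + \sqrt{-8575 + \left(24 + 4 \cdot 65\right)}} = \frac{106 \left(-80\right) - 45439}{-2915 + \sqrt{-8575 + \left(24 + 260\right)}} = \frac{-8480 - 45439}{-2915 + \sqrt{-8575 + 284}} = - \frac{53919}{-2915 + \sqrt{-8291}} = - \frac{53919}{-2915 + i \sqrt{8291}}$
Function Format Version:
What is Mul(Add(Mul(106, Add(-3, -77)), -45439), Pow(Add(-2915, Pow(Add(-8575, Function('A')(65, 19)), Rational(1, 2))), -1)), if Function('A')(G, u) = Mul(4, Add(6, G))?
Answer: Add(Rational(52391295, 2835172), Mul(Rational(17973, 2835172), I, Pow(8291, Rational(1, 2)))) ≈ Add(18.479, Mul(0.57722, I))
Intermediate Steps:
Function('A')(G, u) = Add(24, Mul(4, G))
Mul(Add(Mul(106, Add(-3, -77)), -45439), Pow(Add(-2915, Pow(Add(-8575, Function('A')(65, 19)), Rational(1, 2))), -1)) = Mul(Add(Mul(106, Add(-3, -77)), -45439), Pow(Add(-2915, Pow(Add(-8575, Add(24, Mul(4, 65))), Rational(1, 2))), -1)) = Mul(Add(Mul(106, -80), -45439), Pow(Add(-2915, Pow(Add(-8575, Add(24, 260)), Rational(1, 2))), -1)) = Mul(Add(-8480, -45439), Pow(Add(-2915, Pow(Add(-8575, 284), Rational(1, 2))), -1)) = Mul(-53919, Pow(Add(-2915, Pow(-8291, Rational(1, 2))), -1)) = Mul(-53919, Pow(Add(-2915, Mul(I, Pow(8291, Rational(1, 2)))), -1))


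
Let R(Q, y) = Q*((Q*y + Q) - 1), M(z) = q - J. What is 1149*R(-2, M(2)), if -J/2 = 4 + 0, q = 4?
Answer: 62046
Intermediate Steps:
J = -8 (J = -2*(4 + 0) = -2*4 = -8)
M(z) = 12 (M(z) = 4 - 1*(-8) = 4 + 8 = 12)
R(Q, y) = Q*(-1 + Q + Q*y) (R(Q, y) = Q*((Q + Q*y) - 1) = Q*(-1 + Q + Q*y))
1149*R(-2, M(2)) = 1149*(-2*(-1 - 2 - 2*12)) = 1149*(-2*(-1 - 2 - 24)) = 1149*(-2*(-27)) = 1149*54 = 62046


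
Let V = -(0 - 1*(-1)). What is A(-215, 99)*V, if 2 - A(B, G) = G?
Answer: 97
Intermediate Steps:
A(B, G) = 2 - G
V = -1 (V = -(0 + 1) = -1*1 = -1)
A(-215, 99)*V = (2 - 1*99)*(-1) = (2 - 99)*(-1) = -97*(-1) = 97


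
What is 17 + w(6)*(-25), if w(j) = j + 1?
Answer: -158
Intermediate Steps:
w(j) = 1 + j
17 + w(6)*(-25) = 17 + (1 + 6)*(-25) = 17 + 7*(-25) = 17 - 175 = -158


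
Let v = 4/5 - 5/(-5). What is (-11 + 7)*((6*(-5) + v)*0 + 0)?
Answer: 0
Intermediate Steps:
v = 9/5 (v = 4*(⅕) - 5*(-⅕) = ⅘ + 1 = 9/5 ≈ 1.8000)
(-11 + 7)*((6*(-5) + v)*0 + 0) = (-11 + 7)*((6*(-5) + 9/5)*0 + 0) = -4*((-30 + 9/5)*0 + 0) = -4*(-141/5*0 + 0) = -4*(0 + 0) = -4*0 = 0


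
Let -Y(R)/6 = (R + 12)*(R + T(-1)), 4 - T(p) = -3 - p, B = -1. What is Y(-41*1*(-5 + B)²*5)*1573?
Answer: -512781942816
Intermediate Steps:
T(p) = 7 + p (T(p) = 4 - (-3 - p) = 4 + (3 + p) = 7 + p)
Y(R) = -6*(6 + R)*(12 + R) (Y(R) = -6*(R + 12)*(R + (7 - 1)) = -6*(12 + R)*(R + 6) = -6*(12 + R)*(6 + R) = -6*(6 + R)*(12 + R))
Y(-41*1*(-5 + B)²*5)*1573 = (-432 - (-4428)*(1*(-5 - 1)²)*5 - 6*42025*(-5 - 1)⁴)*1573 = (-432 - (-4428)*(1*(-6)²)*5 - 6*(-41*1*(-6)²*5)²)*1573 = (-432 - (-4428)*(1*36)*5 - 6*(-41*1*36*5)²)*1573 = (-432 - (-4428)*36*5 - 6*(-1476*5)²)*1573 = (-432 - (-4428)*180 - 6*(-41*180)²)*1573 = (-432 - 108*(-7380) - 6*(-7380)²)*1573 = (-432 + 797040 - 6*54464400)*1573 = (-432 + 797040 - 326786400)*1573 = -325989792*1573 = -512781942816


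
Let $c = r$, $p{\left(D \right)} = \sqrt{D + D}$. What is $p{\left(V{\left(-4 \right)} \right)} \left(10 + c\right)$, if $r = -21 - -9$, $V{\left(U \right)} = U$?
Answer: $- 4 i \sqrt{2} \approx - 5.6569 i$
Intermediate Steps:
$r = -12$ ($r = -21 + 9 = -12$)
$p{\left(D \right)} = \sqrt{2} \sqrt{D}$ ($p{\left(D \right)} = \sqrt{2 D} = \sqrt{2} \sqrt{D}$)
$c = -12$
$p{\left(V{\left(-4 \right)} \right)} \left(10 + c\right) = \sqrt{2} \sqrt{-4} \left(10 - 12\right) = \sqrt{2} \cdot 2 i \left(-2\right) = 2 i \sqrt{2} \left(-2\right) = - 4 i \sqrt{2}$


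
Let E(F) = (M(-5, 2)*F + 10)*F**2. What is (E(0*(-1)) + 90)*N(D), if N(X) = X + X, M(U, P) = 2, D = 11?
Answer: 1980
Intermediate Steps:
N(X) = 2*X
E(F) = F**2*(10 + 2*F) (E(F) = (2*F + 10)*F**2 = (10 + 2*F)*F**2 = F**2*(10 + 2*F))
(E(0*(-1)) + 90)*N(D) = (2*(0*(-1))**2*(5 + 0*(-1)) + 90)*(2*11) = (2*0**2*(5 + 0) + 90)*22 = (2*0*5 + 90)*22 = (0 + 90)*22 = 90*22 = 1980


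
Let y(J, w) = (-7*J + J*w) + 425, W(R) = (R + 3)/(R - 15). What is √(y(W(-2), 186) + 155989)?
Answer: √45200603/17 ≈ 395.48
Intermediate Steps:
W(R) = (3 + R)/(-15 + R)
y(J, w) = 425 - 7*J + J*w
√(y(W(-2), 186) + 155989) = √((425 - 7*(3 - 2)/(-15 - 2) + ((3 - 2)/(-15 - 2))*186) + 155989) = √((425 - 7/(-17) + (1/(-17))*186) + 155989) = √((425 - (-7)/17 - 1/17*1*186) + 155989) = √((425 - 7*(-1/17) - 1/17*186) + 155989) = √((425 + 7/17 - 186/17) + 155989) = √(7046/17 + 155989) = √(2658859/17) = √45200603/17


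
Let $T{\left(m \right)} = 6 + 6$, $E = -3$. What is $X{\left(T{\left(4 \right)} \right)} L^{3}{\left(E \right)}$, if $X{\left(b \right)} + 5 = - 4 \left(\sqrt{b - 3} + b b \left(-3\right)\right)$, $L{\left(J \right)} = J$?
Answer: $-46197$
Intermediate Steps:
$T{\left(m \right)} = 12$
$X{\left(b \right)} = -5 - 4 \sqrt{-3 + b} + 12 b^{2}$ ($X{\left(b \right)} = -5 - 4 \left(\sqrt{b - 3} + b b \left(-3\right)\right) = -5 - 4 \left(\sqrt{-3 + b} + b^{2} \left(-3\right)\right) = -5 - 4 \left(\sqrt{-3 + b} - 3 b^{2}\right) = -5 + \left(- 4 \sqrt{-3 + b} + 12 b^{2}\right) = -5 - 4 \sqrt{-3 + b} + 12 b^{2}$)
$X{\left(T{\left(4 \right)} \right)} L^{3}{\left(E \right)} = \left(-5 - 4 \sqrt{-3 + 12} + 12 \cdot 12^{2}\right) \left(-3\right)^{3} = \left(-5 - 4 \sqrt{9} + 12 \cdot 144\right) \left(-27\right) = \left(-5 - 12 + 1728\right) \left(-27\right) = 1711 \left(-27\right) = -46197$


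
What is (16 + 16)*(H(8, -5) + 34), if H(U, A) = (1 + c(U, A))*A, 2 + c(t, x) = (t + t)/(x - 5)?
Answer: 1504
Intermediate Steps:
c(t, x) = -2 + 2*t/(-5 + x) (c(t, x) = -2 + (t + t)/(x - 5) = -2 + (2*t)/(-5 + x) = -2 + 2*t/(-5 + x))
H(U, A) = A*(1 + 2*(5 + U - A)/(-5 + A)) (H(U, A) = (1 + 2*(5 + U - A)/(-5 + A))*A = A*(1 + 2*(5 + U - A)/(-5 + A)))
(16 + 16)*(H(8, -5) + 34) = (16 + 16)*(-5*(5 - 1*(-5) + 2*8)/(-5 - 5) + 34) = 32*(-5*(5 + 5 + 16)/(-10) + 34) = 32*(-5*(-⅒)*26 + 34) = 32*(13 + 34) = 32*47 = 1504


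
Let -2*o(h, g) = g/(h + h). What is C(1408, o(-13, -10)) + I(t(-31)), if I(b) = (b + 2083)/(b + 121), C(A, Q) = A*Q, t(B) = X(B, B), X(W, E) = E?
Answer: -16118/65 ≈ -247.97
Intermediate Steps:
t(B) = B
o(h, g) = -g/(4*h) (o(h, g) = -g/(2*(h + h)) = -g/(2*(2*h)) = -g*1/(2*h)/2 = -g/(4*h))
I(b) = (2083 + b)/(121 + b)
C(1408, o(-13, -10)) + I(t(-31)) = 1408*(-¼*(-10)/(-13)) + (2083 - 31)/(121 - 31) = 1408*(-¼*(-10)*(-1/13)) + 2052/90 = 1408*(-5/26) + (1/90)*2052 = -3520/13 + 114/5 = -16118/65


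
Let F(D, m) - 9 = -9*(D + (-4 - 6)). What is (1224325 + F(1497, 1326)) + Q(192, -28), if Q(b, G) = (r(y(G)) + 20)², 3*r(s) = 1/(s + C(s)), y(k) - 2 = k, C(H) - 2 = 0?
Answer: 6279640705/5184 ≈ 1.2114e+6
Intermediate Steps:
C(H) = 2 (C(H) = 2 + 0 = 2)
y(k) = 2 + k
r(s) = 1/(3*(2 + s)) (r(s) = 1/(3*(s + 2)) = 1/(3*(2 + s)))
F(D, m) = 99 - 9*D (F(D, m) = 9 - 9*(D + (-4 - 6)) = 9 - 9*(D - 10) = 9 - 9*(-10 + D) = 9 + (90 - 9*D) = 99 - 9*D)
Q(b, G) = (20 + 1/(3*(4 + G)))² (Q(b, G) = (1/(3*(2 + (2 + G))) + 20)² = (1/(3*(4 + G)) + 20)² = (20 + 1/(3*(4 + G)))²)
(1224325 + F(1497, 1326)) + Q(192, -28) = (1224325 + (99 - 9*1497)) + (241 + 60*(-28))²/(9*(4 - 28)²) = (1224325 + (99 - 13473)) + (⅑)*(241 - 1680)²/(-24)² = (1224325 - 13374) + (⅑)*(1/576)*(-1439)² = 1210951 + (⅑)*(1/576)*2070721 = 1210951 + 2070721/5184 = 6279640705/5184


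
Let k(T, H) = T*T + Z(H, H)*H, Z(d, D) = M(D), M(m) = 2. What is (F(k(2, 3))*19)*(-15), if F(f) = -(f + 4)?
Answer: 3990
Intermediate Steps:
Z(d, D) = 2
k(T, H) = T**2 + 2*H (k(T, H) = T*T + 2*H = T**2 + 2*H)
F(f) = -4 - f (F(f) = -(4 + f) = -4 - f)
(F(k(2, 3))*19)*(-15) = ((-4 - (2**2 + 2*3))*19)*(-15) = ((-4 - (4 + 6))*19)*(-15) = ((-4 - 1*10)*19)*(-15) = ((-4 - 10)*19)*(-15) = -14*19*(-15) = -266*(-15) = 3990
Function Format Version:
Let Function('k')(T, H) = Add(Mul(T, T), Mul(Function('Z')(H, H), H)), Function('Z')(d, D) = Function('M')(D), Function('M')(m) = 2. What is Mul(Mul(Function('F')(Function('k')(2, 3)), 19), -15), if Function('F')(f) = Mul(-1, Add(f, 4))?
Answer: 3990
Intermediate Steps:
Function('Z')(d, D) = 2
Function('k')(T, H) = Add(Pow(T, 2), Mul(2, H)) (Function('k')(T, H) = Add(Mul(T, T), Mul(2, H)) = Add(Pow(T, 2), Mul(2, H)))
Function('F')(f) = Add(-4, Mul(-1, f)) (Function('F')(f) = Mul(-1, Add(4, f)) = Add(-4, Mul(-1, f)))
Mul(Mul(Function('F')(Function('k')(2, 3)), 19), -15) = Mul(Mul(Add(-4, Mul(-1, Add(Pow(2, 2), Mul(2, 3)))), 19), -15) = Mul(Mul(Add(-4, Mul(-1, Add(4, 6))), 19), -15) = Mul(Mul(Add(-4, Mul(-1, 10)), 19), -15) = Mul(Mul(Add(-4, -10), 19), -15) = Mul(Mul(-14, 19), -15) = Mul(-266, -15) = 3990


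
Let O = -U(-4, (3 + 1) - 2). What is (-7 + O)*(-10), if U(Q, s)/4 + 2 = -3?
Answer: -130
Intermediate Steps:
U(Q, s) = -20 (U(Q, s) = -8 + 4*(-3) = -8 - 12 = -20)
O = 20 (O = -1*(-20) = 20)
(-7 + O)*(-10) = (-7 + 20)*(-10) = 13*(-10) = -130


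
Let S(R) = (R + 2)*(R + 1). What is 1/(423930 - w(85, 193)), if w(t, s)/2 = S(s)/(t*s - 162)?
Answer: 16243/6885819330 ≈ 2.3589e-6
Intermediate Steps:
S(R) = (1 + R)*(2 + R) (S(R) = (2 + R)*(1 + R) = (1 + R)*(2 + R))
w(t, s) = 2*(2 + s² + 3*s)/(-162 + s*t) (w(t, s) = 2*((2 + s² + 3*s)/(t*s - 162)) = 2*((2 + s² + 3*s)/(s*t - 162)) = 2*((2 + s² + 3*s)/(-162 + s*t)) = 2*(2 + s² + 3*s)/(-162 + s*t))
1/(423930 - w(85, 193)) = 1/(423930 - 2*(2 + 193² + 3*193)/(-162 + 193*85)) = 1/(423930 - 2*(2 + 37249 + 579)/(-162 + 16405)) = 1/(423930 - 2*37830/16243) = 1/(423930 - 1*75660/16243) = 1/(423930 - 75660/16243) = 1/(6885819330/16243) = 16243/6885819330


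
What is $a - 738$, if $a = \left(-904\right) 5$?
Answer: $-5258$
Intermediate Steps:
$a = -4520$
$a - 738 = -4520 - 738 = -5258$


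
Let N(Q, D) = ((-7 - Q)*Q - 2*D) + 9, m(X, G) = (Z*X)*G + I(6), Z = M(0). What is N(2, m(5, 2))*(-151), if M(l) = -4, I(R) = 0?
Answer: -10721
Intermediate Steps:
Z = -4
m(X, G) = -4*G*X (m(X, G) = (-4*X)*G + 0 = -4*G*X + 0 = -4*G*X)
N(Q, D) = 9 - 2*D + Q*(-7 - Q) (N(Q, D) = (Q*(-7 - Q) - 2*D) + 9 = (-2*D + Q*(-7 - Q)) + 9 = 9 - 2*D + Q*(-7 - Q))
N(2, m(5, 2))*(-151) = (9 - 1*2**2 - 7*2 - (-8)*2*5)*(-151) = (9 - 1*4 - 14 - 2*(-40))*(-151) = (9 - 4 - 14 + 80)*(-151) = 71*(-151) = -10721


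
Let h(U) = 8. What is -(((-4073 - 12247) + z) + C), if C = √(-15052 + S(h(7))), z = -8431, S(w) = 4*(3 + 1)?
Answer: 24751 - 2*I*√3759 ≈ 24751.0 - 122.62*I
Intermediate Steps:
S(w) = 16 (S(w) = 4*4 = 16)
C = 2*I*√3759 (C = √(-15052 + 16) = √(-15036) = 2*I*√3759 ≈ 122.62*I)
-(((-4073 - 12247) + z) + C) = -(((-4073 - 12247) - 8431) + 2*I*√3759) = -((-16320 - 8431) + 2*I*√3759) = -(-24751 + 2*I*√3759) = 24751 - 2*I*√3759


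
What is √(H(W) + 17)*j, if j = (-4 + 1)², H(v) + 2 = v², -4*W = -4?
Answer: 36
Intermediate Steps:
W = 1 (W = -¼*(-4) = 1)
H(v) = -2 + v²
j = 9 (j = (-3)² = 9)
√(H(W) + 17)*j = √((-2 + 1²) + 17)*9 = √((-2 + 1) + 17)*9 = √(-1 + 17)*9 = √16*9 = 4*9 = 36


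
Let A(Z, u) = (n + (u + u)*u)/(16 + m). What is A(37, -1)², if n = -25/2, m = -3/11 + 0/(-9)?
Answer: 53361/119716 ≈ 0.44573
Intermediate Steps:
m = -3/11 (m = -3*1/11 + 0*(-⅑) = -3/11 + 0 = -3/11 ≈ -0.27273)
n = -25/2 (n = -25*½ = -25/2 ≈ -12.500)
A(Z, u) = -275/346 + 22*u²/173 (A(Z, u) = (-25/2 + (u + u)*u)/(16 - 3/11) = (-25/2 + (2*u)*u)/(173/11) = (-25/2 + 2*u²)*(11/173) = -275/346 + 22*u²/173)
A(37, -1)² = (-275/346 + (22/173)*(-1)²)² = (-275/346 + (22/173)*1)² = (-275/346 + 22/173)² = (-231/346)² = 53361/119716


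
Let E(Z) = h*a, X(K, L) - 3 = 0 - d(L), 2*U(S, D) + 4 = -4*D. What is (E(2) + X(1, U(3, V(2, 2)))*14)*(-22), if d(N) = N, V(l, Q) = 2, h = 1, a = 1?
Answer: -2794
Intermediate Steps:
U(S, D) = -2 - 2*D (U(S, D) = -2 + (-4*D)/2 = -2 - 2*D)
X(K, L) = 3 - L (X(K, L) = 3 + (0 - L) = 3 - L)
E(Z) = 1 (E(Z) = 1*1 = 1)
(E(2) + X(1, U(3, V(2, 2)))*14)*(-22) = (1 + (3 - (-2 - 2*2))*14)*(-22) = (1 + (3 - (-2 - 4))*14)*(-22) = (1 + (3 - 1*(-6))*14)*(-22) = (1 + (3 + 6)*14)*(-22) = (1 + 9*14)*(-22) = (1 + 126)*(-22) = 127*(-22) = -2794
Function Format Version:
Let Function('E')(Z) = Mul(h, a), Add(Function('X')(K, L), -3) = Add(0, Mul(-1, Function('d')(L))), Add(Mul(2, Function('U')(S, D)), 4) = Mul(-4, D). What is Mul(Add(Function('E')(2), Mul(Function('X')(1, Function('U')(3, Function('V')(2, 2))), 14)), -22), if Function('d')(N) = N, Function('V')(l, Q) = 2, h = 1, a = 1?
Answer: -2794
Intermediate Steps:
Function('U')(S, D) = Add(-2, Mul(-2, D)) (Function('U')(S, D) = Add(-2, Mul(Rational(1, 2), Mul(-4, D))) = Add(-2, Mul(-2, D)))
Function('X')(K, L) = Add(3, Mul(-1, L)) (Function('X')(K, L) = Add(3, Add(0, Mul(-1, L))) = Add(3, Mul(-1, L)))
Function('E')(Z) = 1 (Function('E')(Z) = Mul(1, 1) = 1)
Mul(Add(Function('E')(2), Mul(Function('X')(1, Function('U')(3, Function('V')(2, 2))), 14)), -22) = Mul(Add(1, Mul(Add(3, Mul(-1, Add(-2, Mul(-2, 2)))), 14)), -22) = Mul(Add(1, Mul(Add(3, Mul(-1, Add(-2, -4))), 14)), -22) = Mul(Add(1, Mul(Add(3, Mul(-1, -6)), 14)), -22) = Mul(Add(1, Mul(Add(3, 6), 14)), -22) = Mul(Add(1, Mul(9, 14)), -22) = Mul(Add(1, 126), -22) = Mul(127, -22) = -2794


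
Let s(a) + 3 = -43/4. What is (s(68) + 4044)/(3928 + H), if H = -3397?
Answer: 16121/2124 ≈ 7.5899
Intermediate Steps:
s(a) = -55/4 (s(a) = -3 - 43/4 = -55/4)
(s(68) + 4044)/(3928 + H) = (-55/4 + 4044)/(3928 - 3397) = (16121/4)/531 = (16121/4)*(1/531) = 16121/2124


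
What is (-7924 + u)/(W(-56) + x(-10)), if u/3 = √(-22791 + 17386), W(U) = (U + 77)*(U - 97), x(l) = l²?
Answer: 28/11 - 3*I*√5405/3113 ≈ 2.5455 - 0.07085*I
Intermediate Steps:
W(U) = (-97 + U)*(77 + U) (W(U) = (77 + U)*(-97 + U) = (-97 + U)*(77 + U))
u = 3*I*√5405 (u = 3*√(-22791 + 17386) = 3*√(-5405) = 3*(I*√5405) = 3*I*√5405 ≈ 220.56*I)
(-7924 + u)/(W(-56) + x(-10)) = (-7924 + 3*I*√5405)/((-7469 + (-56)² - 20*(-56)) + (-10)²) = (-7924 + 3*I*√5405)/((-7469 + 3136 + 1120) + 100) = (-7924 + 3*I*√5405)/(-3213 + 100) = (-7924 + 3*I*√5405)/(-3113) = (-7924 + 3*I*√5405)*(-1/3113) = 28/11 - 3*I*√5405/3113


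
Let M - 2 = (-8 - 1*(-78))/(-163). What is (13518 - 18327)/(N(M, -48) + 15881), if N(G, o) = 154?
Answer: -1603/5345 ≈ -0.29991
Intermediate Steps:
M = 256/163 (M = 2 + (-8 - 1*(-78))/(-163) = 2 + (-8 + 78)*(-1/163) = 2 + 70*(-1/163) = 2 - 70/163 = 256/163 ≈ 1.5706)
(13518 - 18327)/(N(M, -48) + 15881) = (13518 - 18327)/(154 + 15881) = -4809/16035 = -4809*1/16035 = -1603/5345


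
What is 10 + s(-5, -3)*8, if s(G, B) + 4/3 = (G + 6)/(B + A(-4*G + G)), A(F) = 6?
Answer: 2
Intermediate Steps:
s(G, B) = -4/3 + (6 + G)/(6 + B) (s(G, B) = -4/3 + (G + 6)/(B + 6) = -4/3 + (6 + G)/(6 + B))
10 + s(-5, -3)*8 = 10 + ((-2 - 5 - 4/3*(-3))/(6 - 3))*8 = 10 + ((-2 - 5 + 4)/3)*8 = 10 + ((1/3)*(-3))*8 = 10 - 1*8 = 10 - 8 = 2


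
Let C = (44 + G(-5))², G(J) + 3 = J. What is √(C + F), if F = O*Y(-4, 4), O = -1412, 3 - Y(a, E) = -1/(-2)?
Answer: I*√2234 ≈ 47.265*I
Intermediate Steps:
Y(a, E) = 5/2 (Y(a, E) = 3 - (-1)/(-2) = 3 - (-1)*(-1)/2 = 3 - 1*½ = 3 - ½ = 5/2)
G(J) = -3 + J
C = 1296 (C = (44 + (-3 - 5))² = (44 - 8)² = 36² = 1296)
F = -3530 (F = -1412*5/2 = -3530)
√(C + F) = √(1296 - 3530) = √(-2234) = I*√2234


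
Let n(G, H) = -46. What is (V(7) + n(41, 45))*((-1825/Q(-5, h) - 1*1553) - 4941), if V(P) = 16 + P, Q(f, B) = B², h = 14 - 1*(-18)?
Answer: 152988663/1024 ≈ 1.4940e+5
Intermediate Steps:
h = 32 (h = 14 + 18 = 32)
(V(7) + n(41, 45))*((-1825/Q(-5, h) - 1*1553) - 4941) = ((16 + 7) - 46)*((-1825/(32²) - 1*1553) - 4941) = (23 - 46)*((-1825/1024 - 1553) - 4941) = -23*((-1825*1/1024 - 1553) - 4941) = -23*((-1825/1024 - 1553) - 4941) = -23*(-1592097/1024 - 4941) = -23*(-6651681/1024) = 152988663/1024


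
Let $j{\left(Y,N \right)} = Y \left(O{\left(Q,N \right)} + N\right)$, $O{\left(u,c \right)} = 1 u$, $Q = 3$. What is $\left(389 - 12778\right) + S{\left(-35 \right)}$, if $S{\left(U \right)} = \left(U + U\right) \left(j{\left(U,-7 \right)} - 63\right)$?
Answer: $-17779$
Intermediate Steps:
$O{\left(u,c \right)} = u$
$j{\left(Y,N \right)} = Y \left(3 + N\right)$
$S{\left(U \right)} = 2 U \left(-63 - 4 U\right)$ ($S{\left(U \right)} = \left(U + U\right) \left(U \left(3 - 7\right) - 63\right) = 2 U \left(U \left(-4\right) - 63\right) = 2 U \left(- 4 U - 63\right) = 2 U \left(-63 - 4 U\right)$)
$\left(389 - 12778\right) + S{\left(-35 \right)} = \left(389 - 12778\right) + 2 \left(-35\right) \left(-63 - -140\right) = -12389 + 2 \left(-35\right) \left(-63 + 140\right) = -12389 + 2 \left(-35\right) 77 = -12389 - 5390 = -17779$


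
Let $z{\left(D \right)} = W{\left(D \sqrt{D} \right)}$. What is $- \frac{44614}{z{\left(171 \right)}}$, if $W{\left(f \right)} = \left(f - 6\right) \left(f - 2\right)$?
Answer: $- \frac{74359982974}{8333970012075} - \frac{20343984 \sqrt{19}}{2777990004025} \approx -0.0089544$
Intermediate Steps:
$W{\left(f \right)} = \left(-6 + f\right) \left(-2 + f\right)$
$z{\left(D \right)} = 12 + D^{3} - 8 D^{\frac{3}{2}}$ ($z{\left(D \right)} = 12 + \left(D \sqrt{D}\right)^{2} - 8 D \sqrt{D} = 12 + \left(D^{\frac{3}{2}}\right)^{2} - 8 D^{\frac{3}{2}} = 12 + D^{3} - 8 D^{\frac{3}{2}}$)
$- \frac{44614}{z{\left(171 \right)}} = - \frac{44614}{12 + 171^{3} - 8 \cdot 171^{\frac{3}{2}}} = - \frac{44614}{12 + 5000211 - 8 \cdot 513 \sqrt{19}} = - \frac{44614}{12 + 5000211 - 4104 \sqrt{19}} = - \frac{44614}{5000223 - 4104 \sqrt{19}}$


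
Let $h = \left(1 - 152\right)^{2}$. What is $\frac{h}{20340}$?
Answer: $\frac{22801}{20340} \approx 1.121$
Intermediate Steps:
$h = 22801$ ($h = \left(-151\right)^{2} = 22801$)
$\frac{h}{20340} = \frac{22801}{20340}$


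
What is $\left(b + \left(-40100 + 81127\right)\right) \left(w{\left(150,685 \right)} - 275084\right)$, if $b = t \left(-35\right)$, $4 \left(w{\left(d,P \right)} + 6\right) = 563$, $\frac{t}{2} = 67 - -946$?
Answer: $\frac{32865233751}{4} \approx 8.2163 \cdot 10^{9}$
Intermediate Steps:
$t = 2026$ ($t = 2 \left(67 - -946\right) = 2 \left(67 + 946\right) = 2 \cdot 1013 = 2026$)
$w{\left(d,P \right)} = \frac{539}{4}$ ($w{\left(d,P \right)} = -6 + \frac{1}{4} \cdot 563 = -6 + \frac{563}{4} = \frac{539}{4}$)
$b = -70910$ ($b = 2026 \left(-35\right) = -70910$)
$\left(b + \left(-40100 + 81127\right)\right) \left(w{\left(150,685 \right)} - 275084\right) = \left(-70910 + \left(-40100 + 81127\right)\right) \left(\frac{539}{4} - 275084\right) = \left(-70910 + 41027\right) \left(- \frac{1099797}{4}\right) = \left(-29883\right) \left(- \frac{1099797}{4}\right) = \frac{32865233751}{4}$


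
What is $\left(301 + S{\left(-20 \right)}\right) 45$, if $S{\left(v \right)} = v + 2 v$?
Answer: $10845$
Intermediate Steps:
$S{\left(v \right)} = 3 v$
$\left(301 + S{\left(-20 \right)}\right) 45 = \left(301 + 3 \left(-20\right)\right) 45 = \left(301 - 60\right) 45 = 241 \cdot 45 = 10845$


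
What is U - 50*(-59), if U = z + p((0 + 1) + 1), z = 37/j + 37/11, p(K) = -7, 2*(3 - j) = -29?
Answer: 1135164/385 ≈ 2948.5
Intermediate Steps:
j = 35/2 (j = 3 - ½*(-29) = 3 + 29/2 = 35/2 ≈ 17.500)
z = 2109/385 (z = 37/(35/2) + 37/11 = 37*(2/35) + 37*(1/11) = 74/35 + 37/11 = 2109/385 ≈ 5.4779)
U = -586/385 (U = 2109/385 - 7 = -586/385 ≈ -1.5221)
U - 50*(-59) = -586/385 - 50*(-59) = -586/385 + 2950 = 1135164/385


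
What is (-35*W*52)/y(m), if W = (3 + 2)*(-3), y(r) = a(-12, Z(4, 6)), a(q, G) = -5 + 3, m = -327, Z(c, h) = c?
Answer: -13650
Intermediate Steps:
a(q, G) = -2
y(r) = -2
W = -15 (W = 5*(-3) = -15)
(-35*W*52)/y(m) = (-35*(-15)*52)/(-2) = (525*52)*(-½) = 27300*(-½) = -13650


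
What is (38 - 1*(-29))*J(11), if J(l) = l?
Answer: 737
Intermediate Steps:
(38 - 1*(-29))*J(11) = (38 - 1*(-29))*11 = (38 + 29)*11 = 67*11 = 737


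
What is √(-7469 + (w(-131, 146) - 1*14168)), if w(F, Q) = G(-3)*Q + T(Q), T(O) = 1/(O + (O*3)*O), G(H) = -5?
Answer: 3*I*√10209394368302/64094 ≈ 149.56*I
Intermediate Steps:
T(O) = 1/(O + 3*O²) (T(O) = 1/(O + (3*O)*O) = 1/(O + 3*O²))
w(F, Q) = -5*Q + 1/(Q*(1 + 3*Q))
√(-7469 + (w(-131, 146) - 1*14168)) = √(-7469 + ((1 - 15*146³ - 5*146²)/(146*(1 + 3*146)) - 1*14168)) = √(-7469 + ((1 - 15*3112136 - 5*21316)/(146*(1 + 438)) - 14168)) = √(-7469 + ((1/146)*(1 - 46682040 - 106580)/439 - 14168)) = √(-7469 + ((1/146)*(1/439)*(-46788619) - 14168)) = √(-7469 + (-46788619/64094 - 14168)) = √(-7469 - 954872411/64094) = √(-1433590497/64094) = 3*I*√10209394368302/64094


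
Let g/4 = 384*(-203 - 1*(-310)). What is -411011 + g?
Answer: -246659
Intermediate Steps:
g = 164352 (g = 4*(384*(-203 - 1*(-310))) = 4*(384*(-203 + 310)) = 4*(384*107) = 4*41088 = 164352)
-411011 + g = -411011 + 164352 = -246659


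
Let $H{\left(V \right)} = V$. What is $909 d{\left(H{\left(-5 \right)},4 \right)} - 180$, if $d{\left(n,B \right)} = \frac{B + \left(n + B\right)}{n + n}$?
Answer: $- \frac{4527}{10} \approx -452.7$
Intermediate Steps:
$d{\left(n,B \right)} = \frac{n + 2 B}{2 n}$ ($d{\left(n,B \right)} = \frac{B + \left(B + n\right)}{2 n} = \left(n + 2 B\right) \frac{1}{2 n} = \frac{n + 2 B}{2 n}$)
$909 d{\left(H{\left(-5 \right)},4 \right)} - 180 = 909 \frac{4 + \frac{1}{2} \left(-5\right)}{-5} - 180 = 909 \left(- \frac{4 - \frac{5}{2}}{5}\right) - 180 = 909 \left(\left(- \frac{1}{5}\right) \frac{3}{2}\right) - 180 = 909 \left(- \frac{3}{10}\right) - 180 = - \frac{2727}{10} - 180 = - \frac{4527}{10}$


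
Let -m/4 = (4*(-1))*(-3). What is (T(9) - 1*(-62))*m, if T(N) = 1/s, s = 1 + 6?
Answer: -20880/7 ≈ -2982.9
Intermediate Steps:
s = 7
T(N) = ⅐ (T(N) = 1/7 = ⅐)
m = -48 (m = -4*4*(-1)*(-3) = -(-16)*(-3) = -4*12 = -48)
(T(9) - 1*(-62))*m = (⅐ - 1*(-62))*(-48) = (⅐ + 62)*(-48) = (435/7)*(-48) = -20880/7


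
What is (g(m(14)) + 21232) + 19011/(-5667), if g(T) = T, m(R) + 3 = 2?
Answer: 40099022/1889 ≈ 21228.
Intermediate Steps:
m(R) = -1 (m(R) = -3 + 2 = -1)
(g(m(14)) + 21232) + 19011/(-5667) = (-1 + 21232) + 19011/(-5667) = 21231 + 19011*(-1/5667) = 21231 - 6337/1889 = 40099022/1889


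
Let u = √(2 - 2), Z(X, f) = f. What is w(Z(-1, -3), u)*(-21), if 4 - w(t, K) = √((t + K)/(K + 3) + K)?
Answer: -84 + 21*I ≈ -84.0 + 21.0*I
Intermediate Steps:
u = 0 (u = √0 = 0)
w(t, K) = 4 - √(K + (K + t)/(3 + K)) (w(t, K) = 4 - √((t + K)/(K + 3) + K) = 4 - √((K + t)/(3 + K) + K) = 4 - √(K + (K + t)/(3 + K)))
w(Z(-1, -3), u)*(-21) = (4 - √((0 - 3 + 0*(3 + 0))/(3 + 0)))*(-21) = (4 - √((0 - 3 + 0*3)/3))*(-21) = (4 - √((0 - 3 + 0)/3))*(-21) = (4 - √((⅓)*(-3)))*(-21) = (4 - √(-1))*(-21) = (4 - I)*(-21) = -84 + 21*I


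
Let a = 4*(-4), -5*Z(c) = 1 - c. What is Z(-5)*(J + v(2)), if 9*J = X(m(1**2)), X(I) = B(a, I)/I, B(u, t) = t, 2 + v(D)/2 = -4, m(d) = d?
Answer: 214/15 ≈ 14.267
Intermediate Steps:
v(D) = -12 (v(D) = -4 + 2*(-4) = -4 - 8 = -12)
Z(c) = -1/5 + c/5 (Z(c) = -(1 - c)/5 = -1/5 + c/5)
a = -16
X(I) = 1 (X(I) = I/I = 1)
J = 1/9 (J = (1/9)*1 = 1/9 ≈ 0.11111)
Z(-5)*(J + v(2)) = (-1/5 + (1/5)*(-5))*(1/9 - 12) = (-1/5 - 1)*(-107/9) = -6/5*(-107/9) = 214/15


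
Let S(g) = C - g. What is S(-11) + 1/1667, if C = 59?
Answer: 116691/1667 ≈ 70.001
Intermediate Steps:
S(g) = 59 - g
S(-11) + 1/1667 = (59 - 1*(-11)) + 1/1667 = (59 + 11) + 1/1667 = 70 + 1/1667 = 116691/1667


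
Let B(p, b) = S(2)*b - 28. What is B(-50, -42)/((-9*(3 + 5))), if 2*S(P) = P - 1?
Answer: 49/72 ≈ 0.68056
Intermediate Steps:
S(P) = -1/2 + P/2 (S(P) = (P - 1)/2 = (-1 + P)/2 = -1/2 + P/2)
B(p, b) = -28 + b/2 (B(p, b) = (-1/2 + (1/2)*2)*b - 28 = (-1/2 + 1)*b - 28 = b/2 - 28 = -28 + b/2)
B(-50, -42)/((-9*(3 + 5))) = (-28 + (1/2)*(-42))/((-9*(3 + 5))) = (-28 - 21)/((-9*8)) = -49/((-1*72)) = -49/(-72) = -49*(-1/72) = 49/72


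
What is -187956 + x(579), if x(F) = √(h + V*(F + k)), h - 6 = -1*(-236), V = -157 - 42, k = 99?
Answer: -187956 + 2*I*√33670 ≈ -1.8796e+5 + 366.99*I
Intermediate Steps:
V = -199
h = 242 (h = 6 - 1*(-236) = 6 + 236 = 242)
x(F) = √(-19459 - 199*F) (x(F) = √(242 - 199*(F + 99)) = √(242 - 199*(99 + F)) = √(242 + (-19701 - 199*F)) = √(-19459 - 199*F))
-187956 + x(579) = -187956 + √(-19459 - 199*579) = -187956 + √(-19459 - 115221) = -187956 + √(-134680) = -187956 + 2*I*√33670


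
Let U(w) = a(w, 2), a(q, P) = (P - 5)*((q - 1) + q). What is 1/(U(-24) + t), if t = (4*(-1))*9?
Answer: 1/111 ≈ 0.0090090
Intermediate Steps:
a(q, P) = (-1 + 2*q)*(-5 + P) (a(q, P) = (-5 + P)*((-1 + q) + q) = (-5 + P)*(-1 + 2*q) = (-1 + 2*q)*(-5 + P))
U(w) = 3 - 6*w (U(w) = 5 - 1*2 - 10*w + 2*2*w = 5 - 2 - 10*w + 4*w = 3 - 6*w)
t = -36 (t = -4*9 = -36)
1/(U(-24) + t) = 1/((3 - 6*(-24)) - 36) = 1/((3 + 144) - 36) = 1/(147 - 36) = 1/111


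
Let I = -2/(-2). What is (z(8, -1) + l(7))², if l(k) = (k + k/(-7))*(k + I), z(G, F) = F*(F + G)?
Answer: 1681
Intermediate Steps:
I = 1 (I = -2*(-½) = 1)
l(k) = 6*k*(1 + k)/7 (l(k) = (k + k/(-7))*(k + 1) = (k + k*(-⅐))*(1 + k) = (k - k/7)*(1 + k) = (6*k/7)*(1 + k) = 6*k*(1 + k)/7)
(z(8, -1) + l(7))² = (-(-1 + 8) + (6/7)*7*(1 + 7))² = (-1*7 + (6/7)*7*8)² = (-7 + 48)² = 41² = 1681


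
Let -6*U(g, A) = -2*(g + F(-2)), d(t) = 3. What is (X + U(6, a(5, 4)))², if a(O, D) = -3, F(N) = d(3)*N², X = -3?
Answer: 9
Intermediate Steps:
F(N) = 3*N²
U(g, A) = 4 + g/3 (U(g, A) = -(-1)*(g + 3*(-2)²)/3 = -(-1)*(g + 3*4)/3 = -(-1)*(g + 12)/3 = -(-1)*(12 + g)/3 = -(-24 - 2*g)/6 = 4 + g/3)
(X + U(6, a(5, 4)))² = (-3 + (4 + (⅓)*6))² = (-3 + (4 + 2))² = (-3 + 6)² = 3² = 9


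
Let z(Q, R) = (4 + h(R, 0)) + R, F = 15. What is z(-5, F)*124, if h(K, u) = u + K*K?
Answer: 30256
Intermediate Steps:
h(K, u) = u + K**2
z(Q, R) = 4 + R + R**2 (z(Q, R) = (4 + (0 + R**2)) + R = (4 + R**2) + R = 4 + R + R**2)
z(-5, F)*124 = (4 + 15 + 15**2)*124 = (4 + 15 + 225)*124 = 244*124 = 30256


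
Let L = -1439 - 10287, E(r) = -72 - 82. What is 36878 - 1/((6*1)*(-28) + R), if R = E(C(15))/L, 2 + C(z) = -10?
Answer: 3301946019/89537 ≈ 36878.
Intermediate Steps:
C(z) = -12 (C(z) = -2 - 10 = -12)
E(r) = -154
L = -11726
R = 7/533 (R = -154/(-11726) = -154*(-1/11726) = 7/533 ≈ 0.013133)
36878 - 1/((6*1)*(-28) + R) = 36878 - 1/((6*1)*(-28) + 7/533) = 36878 - 1/(6*(-28) + 7/533) = 36878 - 1/(-168 + 7/533) = 36878 - 1/(-89537/533) = 36878 - 1*(-533/89537) = 36878 + 533/89537 = 3301946019/89537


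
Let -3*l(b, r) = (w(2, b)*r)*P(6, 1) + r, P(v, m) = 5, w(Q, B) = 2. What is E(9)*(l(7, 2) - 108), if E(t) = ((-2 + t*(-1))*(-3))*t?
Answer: -34254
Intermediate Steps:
E(t) = t*(6 + 3*t) (E(t) = ((-2 - t)*(-3))*t = (6 + 3*t)*t = t*(6 + 3*t))
l(b, r) = -11*r/3 (l(b, r) = -((2*r)*5 + r)/3 = -(10*r + r)/3 = -11*r/3)
E(9)*(l(7, 2) - 108) = (3*9*(2 + 9))*(-11/3*2 - 108) = (3*9*11)*(-22/3 - 108) = 297*(-346/3) = -34254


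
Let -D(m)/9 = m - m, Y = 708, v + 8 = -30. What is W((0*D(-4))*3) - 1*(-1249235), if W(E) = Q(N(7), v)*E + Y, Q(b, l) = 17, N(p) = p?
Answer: 1249943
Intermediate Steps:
v = -38 (v = -8 - 30 = -38)
D(m) = 0 (D(m) = -9*(m - m) = -9*0 = 0)
W(E) = 708 + 17*E (W(E) = 17*E + 708 = 708 + 17*E)
W((0*D(-4))*3) - 1*(-1249235) = (708 + 17*((0*0)*3)) - 1*(-1249235) = (708 + 17*(0*3)) + 1249235 = (708 + 17*0) + 1249235 = (708 + 0) + 1249235 = 708 + 1249235 = 1249943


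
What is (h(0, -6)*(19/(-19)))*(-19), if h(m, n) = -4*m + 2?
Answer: 38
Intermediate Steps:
h(m, n) = 2 - 4*m
(h(0, -6)*(19/(-19)))*(-19) = ((2 - 4*0)*(19/(-19)))*(-19) = ((2 + 0)*(19*(-1/19)))*(-19) = (2*(-1))*(-19) = -2*(-19) = 38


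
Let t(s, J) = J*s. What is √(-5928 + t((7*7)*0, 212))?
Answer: 2*I*√1482 ≈ 76.994*I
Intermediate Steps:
√(-5928 + t((7*7)*0, 212)) = √(-5928 + 212*((7*7)*0)) = √(-5928 + 212*(49*0)) = √(-5928 + 212*0) = √(-5928 + 0) = √(-5928) = 2*I*√1482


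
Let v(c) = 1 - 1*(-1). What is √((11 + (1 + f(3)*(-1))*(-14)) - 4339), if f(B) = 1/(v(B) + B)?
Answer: 8*I*√1695/5 ≈ 65.873*I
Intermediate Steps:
v(c) = 2 (v(c) = 1 + 1 = 2)
f(B) = 1/(2 + B)
√((11 + (1 + f(3)*(-1))*(-14)) - 4339) = √((11 + (1 - 1/(2 + 3))*(-14)) - 4339) = √((11 + (1 - 1/5)*(-14)) - 4339) = √((11 + (1 + (⅕)*(-1))*(-14)) - 4339) = √((11 + (1 - ⅕)*(-14)) - 4339) = √((11 + (⅘)*(-14)) - 4339) = √((11 - 56/5) - 4339) = √(-⅕ - 4339) = √(-21696/5) = 8*I*√1695/5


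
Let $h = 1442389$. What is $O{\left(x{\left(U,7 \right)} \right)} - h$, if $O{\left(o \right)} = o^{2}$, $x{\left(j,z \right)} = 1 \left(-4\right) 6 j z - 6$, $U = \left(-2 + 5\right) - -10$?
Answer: $3353711$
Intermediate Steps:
$U = 13$ ($U = 3 + 10 = 13$)
$x{\left(j,z \right)} = -6 - 24 j z$ ($x{\left(j,z \right)} = \left(-4\right) 6 j z - 6 = - 24 j z - 6 = -6 - 24 j z$)
$O{\left(x{\left(U,7 \right)} \right)} - h = \left(-6 - 312 \cdot 7\right)^{2} - 1442389 = \left(-6 - 2184\right)^{2} - 1442389 = \left(-2190\right)^{2} - 1442389 = 4796100 - 1442389 = 3353711$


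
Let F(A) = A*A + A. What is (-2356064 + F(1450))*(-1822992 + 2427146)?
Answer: -152315681556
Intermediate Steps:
F(A) = A + A² (F(A) = A² + A = A + A²)
(-2356064 + F(1450))*(-1822992 + 2427146) = (-2356064 + 1450*(1 + 1450))*(-1822992 + 2427146) = (-2356064 + 1450*1451)*604154 = (-2356064 + 2103950)*604154 = -252114*604154 = -152315681556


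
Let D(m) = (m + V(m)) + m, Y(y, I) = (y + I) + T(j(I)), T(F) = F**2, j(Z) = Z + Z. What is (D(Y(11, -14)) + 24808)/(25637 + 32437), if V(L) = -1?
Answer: 26369/58074 ≈ 0.45406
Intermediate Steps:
j(Z) = 2*Z
Y(y, I) = I + y + 4*I**2 (Y(y, I) = (y + I) + (2*I)**2 = (I + y) + 4*I**2 = I + y + 4*I**2)
D(m) = -1 + 2*m (D(m) = (m - 1) + m = (-1 + m) + m = -1 + 2*m)
(D(Y(11, -14)) + 24808)/(25637 + 32437) = ((-1 + 2*(-14 + 11 + 4*(-14)**2)) + 24808)/(25637 + 32437) = ((-1 + 2*(-14 + 11 + 4*196)) + 24808)/58074 = ((-1 + 2*(-14 + 11 + 784)) + 24808)*(1/58074) = ((-1 + 2*781) + 24808)*(1/58074) = ((-1 + 1562) + 24808)*(1/58074) = (1561 + 24808)*(1/58074) = 26369*(1/58074) = 26369/58074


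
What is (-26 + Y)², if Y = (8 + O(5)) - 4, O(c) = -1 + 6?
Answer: 289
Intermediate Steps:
O(c) = 5
Y = 9 (Y = (8 + 5) - 4 = 13 - 4 = 9)
(-26 + Y)² = (-26 + 9)² = (-17)² = 289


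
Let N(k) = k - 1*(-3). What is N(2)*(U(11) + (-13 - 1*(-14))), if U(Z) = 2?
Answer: 15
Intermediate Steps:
N(k) = 3 + k (N(k) = k + 3 = 3 + k)
N(2)*(U(11) + (-13 - 1*(-14))) = (3 + 2)*(2 + (-13 - 1*(-14))) = 5*(2 + (-13 + 14)) = 5*(2 + 1) = 5*3 = 15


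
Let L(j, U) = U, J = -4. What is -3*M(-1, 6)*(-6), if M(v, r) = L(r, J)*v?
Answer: 72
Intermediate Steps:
M(v, r) = -4*v
-3*M(-1, 6)*(-6) = -(-12)*(-1)*(-6) = -3*4*(-6) = -12*(-6) = 72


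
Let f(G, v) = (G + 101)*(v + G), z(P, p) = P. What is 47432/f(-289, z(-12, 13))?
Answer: 1694/2021 ≈ 0.83820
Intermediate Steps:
f(G, v) = (101 + G)*(G + v)
47432/f(-289, z(-12, 13)) = 47432/((-289)**2 + 101*(-289) + 101*(-12) - 289*(-12)) = 47432/(83521 - 29189 - 1212 + 3468) = 47432/56588 = 47432*(1/56588) = 1694/2021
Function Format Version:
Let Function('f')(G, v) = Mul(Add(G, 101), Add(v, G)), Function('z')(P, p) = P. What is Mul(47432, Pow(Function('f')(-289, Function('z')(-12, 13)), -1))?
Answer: Rational(1694, 2021) ≈ 0.83820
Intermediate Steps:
Function('f')(G, v) = Mul(Add(101, G), Add(G, v))
Mul(47432, Pow(Function('f')(-289, Function('z')(-12, 13)), -1)) = Mul(47432, Pow(Add(Pow(-289, 2), Mul(101, -289), Mul(101, -12), Mul(-289, -12)), -1)) = Mul(47432, Pow(Add(83521, -29189, -1212, 3468), -1)) = Mul(47432, Pow(56588, -1)) = Mul(47432, Rational(1, 56588)) = Rational(1694, 2021)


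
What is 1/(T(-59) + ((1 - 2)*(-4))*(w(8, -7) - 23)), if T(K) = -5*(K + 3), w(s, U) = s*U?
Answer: -1/36 ≈ -0.027778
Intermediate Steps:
w(s, U) = U*s
T(K) = -15 - 5*K (T(K) = -5*(3 + K) = -15 - 5*K)
1/(T(-59) + ((1 - 2)*(-4))*(w(8, -7) - 23)) = 1/((-15 - 5*(-59)) + ((1 - 2)*(-4))*(-7*8 - 23)) = 1/((-15 + 295) + (-1*(-4))*(-56 - 23)) = 1/(280 + 4*(-79)) = 1/(280 - 316) = 1/(-36) = -1/36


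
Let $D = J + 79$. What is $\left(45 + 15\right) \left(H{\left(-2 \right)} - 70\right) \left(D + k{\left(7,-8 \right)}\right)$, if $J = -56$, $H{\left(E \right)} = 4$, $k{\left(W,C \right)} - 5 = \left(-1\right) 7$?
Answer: $-83160$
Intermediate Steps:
$k{\left(W,C \right)} = -2$ ($k{\left(W,C \right)} = 5 - 7 = -2$)
$D = 23$ ($D = -56 + 79 = 23$)
$\left(45 + 15\right) \left(H{\left(-2 \right)} - 70\right) \left(D + k{\left(7,-8 \right)}\right) = \left(45 + 15\right) \left(4 - 70\right) \left(23 - 2\right) = 60 \left(-66\right) 21 = \left(-3960\right) 21 = -83160$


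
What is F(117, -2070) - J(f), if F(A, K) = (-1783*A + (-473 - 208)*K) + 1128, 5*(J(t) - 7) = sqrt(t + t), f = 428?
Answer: 1202180 - 2*sqrt(214)/5 ≈ 1.2022e+6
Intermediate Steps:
J(t) = 7 + sqrt(2)*sqrt(t)/5 (J(t) = 7 + sqrt(t + t)/5 = 7 + sqrt(2*t)/5 = 7 + (sqrt(2)*sqrt(t))/5 = 7 + sqrt(2)*sqrt(t)/5)
F(A, K) = 1128 - 1783*A - 681*K (F(A, K) = (-1783*A - 681*K) + 1128 = 1128 - 1783*A - 681*K)
F(117, -2070) - J(f) = (1128 - 1783*117 - 681*(-2070)) - (7 + sqrt(2)*sqrt(428)/5) = (1128 - 208611 + 1409670) - (7 + sqrt(2)*(2*sqrt(107))/5) = 1202187 - (7 + 2*sqrt(214)/5) = 1202187 + (-7 - 2*sqrt(214)/5) = 1202180 - 2*sqrt(214)/5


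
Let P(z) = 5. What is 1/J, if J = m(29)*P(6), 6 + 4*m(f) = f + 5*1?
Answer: 1/35 ≈ 0.028571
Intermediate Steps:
m(f) = -¼ + f/4 (m(f) = -3/2 + (f + 5*1)/4 = -3/2 + (f + 5)/4 = -3/2 + (5 + f)/4 = -3/2 + (5/4 + f/4) = -¼ + f/4)
J = 35 (J = (-¼ + (¼)*29)*5 = (-¼ + 29/4)*5 = 7*5 = 35)
1/J = 1/35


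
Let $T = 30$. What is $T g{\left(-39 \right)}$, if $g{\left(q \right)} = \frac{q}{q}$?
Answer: $30$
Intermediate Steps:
$g{\left(q \right)} = 1$
$T g{\left(-39 \right)} = 30 \cdot 1 = 30$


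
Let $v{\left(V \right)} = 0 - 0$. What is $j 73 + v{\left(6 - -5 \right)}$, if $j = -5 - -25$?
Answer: $1460$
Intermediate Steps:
$v{\left(V \right)} = 0$ ($v{\left(V \right)} = 0 + 0 = 0$)
$j = 20$ ($j = -5 + 25 = 20$)
$j 73 + v{\left(6 - -5 \right)} = 20 \cdot 73 + 0 = 1460 + 0 = 1460$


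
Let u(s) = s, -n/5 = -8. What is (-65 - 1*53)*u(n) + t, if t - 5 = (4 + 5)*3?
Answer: -4688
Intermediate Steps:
n = 40 (n = -5*(-8) = 40)
t = 32 (t = 5 + (4 + 5)*3 = 5 + 9*3 = 5 + 27 = 32)
(-65 - 1*53)*u(n) + t = (-65 - 1*53)*40 + 32 = (-65 - 53)*40 + 32 = -118*40 + 32 = -4720 + 32 = -4688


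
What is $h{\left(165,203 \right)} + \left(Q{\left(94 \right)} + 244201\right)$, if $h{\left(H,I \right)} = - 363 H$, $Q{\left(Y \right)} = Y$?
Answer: $184400$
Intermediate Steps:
$h{\left(165,203 \right)} + \left(Q{\left(94 \right)} + 244201\right) = \left(-363\right) 165 + \left(94 + 244201\right) = -59895 + 244295 = 184400$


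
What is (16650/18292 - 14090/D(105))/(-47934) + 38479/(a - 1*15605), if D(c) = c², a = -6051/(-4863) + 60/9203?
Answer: -3015785869760762401067/1222945313604087193470 ≈ -2.4660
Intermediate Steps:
a = 18659711/14918063 (a = -6051*(-1/4863) + 60*(1/9203) = 2017/1621 + 60/9203 = 18659711/14918063 ≈ 1.2508)
(16650/18292 - 14090/D(105))/(-47934) + 38479/(a - 1*15605) = (16650/18292 - 14090/(105²))/(-47934) + 38479/(18659711/14918063 - 1*15605) = (16650*(1/18292) - 14090/11025)*(-1/47934) + 38479/(18659711/14918063 - 15605) = (8325/9146 - 14090*1/11025)*(-1/47934) + 38479/(-232777713404/14918063) = (8325/9146 - 2818/2205)*(-1/47934) + 38479*(-14918063/232777713404) = -7416803/20166930*(-1/47934) - 24957919399/10120770148 = 7416803/966681622620 - 24957919399/10120770148 = -3015785869760762401067/1222945313604087193470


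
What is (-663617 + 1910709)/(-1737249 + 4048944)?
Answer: 1247092/2311695 ≈ 0.53947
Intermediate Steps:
(-663617 + 1910709)/(-1737249 + 4048944) = 1247092/2311695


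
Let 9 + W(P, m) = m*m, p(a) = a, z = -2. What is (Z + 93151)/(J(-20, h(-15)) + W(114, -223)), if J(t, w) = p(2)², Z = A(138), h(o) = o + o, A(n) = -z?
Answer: 93153/49724 ≈ 1.8734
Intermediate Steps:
A(n) = 2 (A(n) = -1*(-2) = 2)
h(o) = 2*o
Z = 2
J(t, w) = 4 (J(t, w) = 2² = 4)
W(P, m) = -9 + m² (W(P, m) = -9 + m*m = -9 + m²)
(Z + 93151)/(J(-20, h(-15)) + W(114, -223)) = (2 + 93151)/(4 + (-9 + (-223)²)) = 93153/(4 + (-9 + 49729)) = 93153/(4 + 49720) = 93153/49724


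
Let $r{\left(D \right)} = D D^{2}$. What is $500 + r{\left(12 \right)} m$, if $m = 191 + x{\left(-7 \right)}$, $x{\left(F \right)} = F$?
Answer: $318452$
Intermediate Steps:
$r{\left(D \right)} = D^{3}$
$m = 184$ ($m = 191 - 7 = 184$)
$500 + r{\left(12 \right)} m = 500 + 12^{3} \cdot 184 = 500 + 1728 \cdot 184 = 500 + 317952 = 318452$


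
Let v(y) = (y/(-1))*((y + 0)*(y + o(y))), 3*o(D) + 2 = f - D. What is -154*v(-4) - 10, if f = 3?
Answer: -17278/3 ≈ -5759.3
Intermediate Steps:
o(D) = ⅓ - D/3 (o(D) = -⅔ + (3 - D)/3 = -⅔ + (1 - D/3) = ⅓ - D/3)
v(y) = -y²*(⅓ + 2*y/3) (v(y) = (y/(-1))*((y + 0)*(y + (⅓ - y/3))) = (y*(-1))*(y*(⅓ + 2*y/3)) = (-y)*(y*(⅓ + 2*y/3)) = -y²*(⅓ + 2*y/3))
-154*v(-4) - 10 = -154*(-4)²*(-1 - 2*(-4))/3 - 10 = -154*16*(-1 + 8)/3 - 10 = -154*16*7/3 - 10 = -154*112/3 - 10 = -17248/3 - 10 = -17278/3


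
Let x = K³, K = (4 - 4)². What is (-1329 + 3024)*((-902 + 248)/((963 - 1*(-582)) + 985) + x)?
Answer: -110853/253 ≈ -438.15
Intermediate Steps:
K = 0 (K = 0² = 0)
x = 0 (x = 0³ = 0)
(-1329 + 3024)*((-902 + 248)/((963 - 1*(-582)) + 985) + x) = (-1329 + 3024)*((-902 + 248)/((963 - 1*(-582)) + 985) + 0) = 1695*(-654/((963 + 582) + 985) + 0) = 1695*(-654/(1545 + 985) + 0) = 1695*(-654/2530 + 0) = 1695*(-654*1/2530 + 0) = 1695*(-327/1265 + 0) = 1695*(-327/1265) = -110853/253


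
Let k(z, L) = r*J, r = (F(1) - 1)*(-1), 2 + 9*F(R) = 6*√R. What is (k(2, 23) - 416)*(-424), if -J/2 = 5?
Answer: 1608656/9 ≈ 1.7874e+5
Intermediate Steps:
F(R) = -2/9 + 2*√R/3 (F(R) = -2/9 + (6*√R)/9 = -2/9 + 2*√R/3)
r = 5/9 (r = ((-2/9 + 2*√1/3) - 1)*(-1) = ((-2/9 + (⅔)*1) - 1)*(-1) = ((-2/9 + ⅔) - 1)*(-1) = (4/9 - 1)*(-1) = -5/9*(-1) = 5/9 ≈ 0.55556)
J = -10 (J = -2*5 = -10)
k(z, L) = -50/9 (k(z, L) = (5/9)*(-10) = -50/9)
(k(2, 23) - 416)*(-424) = (-50/9 - 416)*(-424) = -3794/9*(-424) = 1608656/9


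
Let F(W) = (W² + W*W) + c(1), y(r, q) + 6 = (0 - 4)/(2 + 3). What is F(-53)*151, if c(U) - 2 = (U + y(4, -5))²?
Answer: 21342491/25 ≈ 8.5370e+5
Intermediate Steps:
y(r, q) = -34/5 (y(r, q) = -6 + (0 - 4)/(2 + 3) = -6 - 4/5 = -6 - 4*⅕ = -6 - ⅘ = -34/5)
c(U) = 2 + (-34/5 + U)² (c(U) = 2 + (U - 34/5)² = 2 + (-34/5 + U)²)
F(W) = 891/25 + 2*W² (F(W) = (W² + W*W) + (2 + (-34 + 5*1)²/25) = (W² + W²) + (2 + (-34 + 5)²/25) = 2*W² + (2 + (1/25)*(-29)²) = 2*W² + (2 + (1/25)*841) = 2*W² + (2 + 841/25) = 2*W² + 891/25 = 891/25 + 2*W²)
F(-53)*151 = (891/25 + 2*(-53)²)*151 = (891/25 + 2*2809)*151 = (891/25 + 5618)*151 = (141341/25)*151 = 21342491/25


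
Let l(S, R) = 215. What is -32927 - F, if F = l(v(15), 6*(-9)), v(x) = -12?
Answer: -33142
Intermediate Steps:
F = 215
-32927 - F = -32927 - 1*215 = -32927 - 215 = -33142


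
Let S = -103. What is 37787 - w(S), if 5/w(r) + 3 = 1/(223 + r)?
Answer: 13566133/359 ≈ 37789.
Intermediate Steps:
w(r) = 5/(-3 + 1/(223 + r))
37787 - w(S) = 37787 - 5*(-223 - 1*(-103))/(668 + 3*(-103)) = 37787 - 5*(-223 + 103)/(668 - 309) = 37787 - 5*(-120)/359 = 37787 - 1*(-600/359) = 37787 + 600/359 = 13566133/359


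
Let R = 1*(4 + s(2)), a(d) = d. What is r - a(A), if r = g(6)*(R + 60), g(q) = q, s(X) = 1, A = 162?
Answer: 228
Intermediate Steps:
R = 5 (R = 1*(4 + 1) = 1*5 = 5)
r = 390 (r = 6*(5 + 60) = 6*65 = 390)
r - a(A) = 390 - 1*162 = 390 - 162 = 228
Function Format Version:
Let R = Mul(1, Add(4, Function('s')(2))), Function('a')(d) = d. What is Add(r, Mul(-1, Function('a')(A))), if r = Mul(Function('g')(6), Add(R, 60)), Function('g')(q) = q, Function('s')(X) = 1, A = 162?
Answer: 228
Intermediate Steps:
R = 5 (R = Mul(1, Add(4, 1)) = Mul(1, 5) = 5)
r = 390 (r = Mul(6, Add(5, 60)) = Mul(6, 65) = 390)
Add(r, Mul(-1, Function('a')(A))) = Add(390, Mul(-1, 162)) = Add(390, -162) = 228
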